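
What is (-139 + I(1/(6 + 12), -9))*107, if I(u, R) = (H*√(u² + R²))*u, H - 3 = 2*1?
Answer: -14873 + 535*√26245/324 ≈ -14606.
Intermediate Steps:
H = 5 (H = 3 + 2*1 = 3 + 2 = 5)
I(u, R) = 5*u*√(R² + u²) (I(u, R) = (5*√(u² + R²))*u = (5*√(R² + u²))*u = 5*u*√(R² + u²))
(-139 + I(1/(6 + 12), -9))*107 = (-139 + 5*√((-9)² + (1/(6 + 12))²)/(6 + 12))*107 = (-139 + 5*√(81 + (1/18)²)/18)*107 = (-139 + 5*(1/18)*√(81 + (1/18)²))*107 = (-139 + 5*(1/18)*√(81 + 1/324))*107 = (-139 + 5*(1/18)*√(26245/324))*107 = (-139 + 5*(1/18)*(√26245/18))*107 = (-139 + 5*√26245/324)*107 = -14873 + 535*√26245/324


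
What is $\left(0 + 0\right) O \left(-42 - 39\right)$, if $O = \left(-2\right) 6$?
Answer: $0$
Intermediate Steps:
$O = -12$
$\left(0 + 0\right) O \left(-42 - 39\right) = \left(0 + 0\right) \left(-12\right) \left(-42 - 39\right) = 0 \left(-12\right) \left(-81\right) = 0 \left(-81\right) = 0$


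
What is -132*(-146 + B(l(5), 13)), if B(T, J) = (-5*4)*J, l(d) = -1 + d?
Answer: 53592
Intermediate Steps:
B(T, J) = -20*J
-132*(-146 + B(l(5), 13)) = -132*(-146 - 20*13) = -132*(-146 - 260) = -132*(-406) = 53592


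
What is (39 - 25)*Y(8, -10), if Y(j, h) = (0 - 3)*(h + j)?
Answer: 84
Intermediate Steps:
Y(j, h) = -3*h - 3*j (Y(j, h) = -3*(h + j) = -3*h - 3*j)
(39 - 25)*Y(8, -10) = (39 - 25)*(-3*(-10) - 3*8) = 14*(30 - 24) = 14*6 = 84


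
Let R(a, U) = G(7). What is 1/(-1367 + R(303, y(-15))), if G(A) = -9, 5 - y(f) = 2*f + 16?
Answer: -1/1376 ≈ -0.00072674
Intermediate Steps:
y(f) = -11 - 2*f (y(f) = 5 - (2*f + 16) = 5 - (16 + 2*f) = 5 + (-16 - 2*f) = -11 - 2*f)
R(a, U) = -9
1/(-1367 + R(303, y(-15))) = 1/(-1367 - 9) = 1/(-1376) = -1/1376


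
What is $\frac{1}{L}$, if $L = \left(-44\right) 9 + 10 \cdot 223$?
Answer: $\frac{1}{1834} \approx 0.00054526$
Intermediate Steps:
$L = 1834$ ($L = -396 + 2230 = 1834$)
$\frac{1}{L} = \frac{1}{1834}$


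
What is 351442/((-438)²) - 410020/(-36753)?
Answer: 15262737451/1175140422 ≈ 12.988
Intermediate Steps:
351442/((-438)²) - 410020/(-36753) = 351442/191844 - 410020*(-1/36753) = 351442*(1/191844) + 410020/36753 = 175721/95922 + 410020/36753 = 15262737451/1175140422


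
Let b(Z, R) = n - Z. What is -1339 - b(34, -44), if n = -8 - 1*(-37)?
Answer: -1334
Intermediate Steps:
n = 29 (n = -8 + 37 = 29)
b(Z, R) = 29 - Z
-1339 - b(34, -44) = -1339 - (29 - 1*34) = -1339 - (29 - 34) = -1339 - 1*(-5) = -1339 + 5 = -1334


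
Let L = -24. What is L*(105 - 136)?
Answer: 744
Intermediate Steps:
L*(105 - 136) = -24*(105 - 136) = -24*(-31) = 744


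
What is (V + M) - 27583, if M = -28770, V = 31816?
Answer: -24537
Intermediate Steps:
(V + M) - 27583 = (31816 - 28770) - 27583 = 3046 - 27583 = -24537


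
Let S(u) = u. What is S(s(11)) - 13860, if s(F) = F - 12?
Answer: -13861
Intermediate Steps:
s(F) = -12 + F
S(s(11)) - 13860 = (-12 + 11) - 13860 = -1 - 13860 = -13861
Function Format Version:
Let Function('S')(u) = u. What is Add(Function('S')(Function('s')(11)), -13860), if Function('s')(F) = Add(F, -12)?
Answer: -13861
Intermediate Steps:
Function('s')(F) = Add(-12, F)
Add(Function('S')(Function('s')(11)), -13860) = Add(Add(-12, 11), -13860) = Add(-1, -13860) = -13861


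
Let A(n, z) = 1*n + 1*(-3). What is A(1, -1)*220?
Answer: -440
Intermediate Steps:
A(n, z) = -3 + n (A(n, z) = n - 3 = -3 + n)
A(1, -1)*220 = (-3 + 1)*220 = -2*220 = -440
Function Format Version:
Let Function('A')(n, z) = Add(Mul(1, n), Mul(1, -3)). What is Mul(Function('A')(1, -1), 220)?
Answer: -440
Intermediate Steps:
Function('A')(n, z) = Add(-3, n) (Function('A')(n, z) = Add(n, -3) = Add(-3, n))
Mul(Function('A')(1, -1), 220) = Mul(Add(-3, 1), 220) = Mul(-2, 220) = -440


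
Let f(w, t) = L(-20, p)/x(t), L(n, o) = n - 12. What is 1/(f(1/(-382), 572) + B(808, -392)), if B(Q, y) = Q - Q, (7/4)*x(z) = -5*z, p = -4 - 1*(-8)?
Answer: 715/14 ≈ 51.071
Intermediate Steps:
p = 4 (p = -4 + 8 = 4)
x(z) = -20*z/7 (x(z) = 4*(-5*z)/7 = -20*z/7)
L(n, o) = -12 + n
B(Q, y) = 0
f(w, t) = 56/(5*t) (f(w, t) = (-12 - 20)/((-20*t/7)) = -(-56)/(5*t) = 56/(5*t))
1/(f(1/(-382), 572) + B(808, -392)) = 1/((56/5)/572 + 0) = 1/((56/5)*(1/572) + 0) = 1/(14/715 + 0) = 1/(14/715) = 715/14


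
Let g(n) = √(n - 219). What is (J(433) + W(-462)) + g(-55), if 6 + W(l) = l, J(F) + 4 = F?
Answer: -39 + I*√274 ≈ -39.0 + 16.553*I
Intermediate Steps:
J(F) = -4 + F
g(n) = √(-219 + n)
W(l) = -6 + l
(J(433) + W(-462)) + g(-55) = ((-4 + 433) + (-6 - 462)) + √(-219 - 55) = (429 - 468) + √(-274) = -39 + I*√274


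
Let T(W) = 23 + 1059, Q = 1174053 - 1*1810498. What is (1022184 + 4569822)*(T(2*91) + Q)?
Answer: -3552953708178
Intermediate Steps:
Q = -636445 (Q = 1174053 - 1810498 = -636445)
T(W) = 1082
(1022184 + 4569822)*(T(2*91) + Q) = (1022184 + 4569822)*(1082 - 636445) = 5592006*(-635363) = -3552953708178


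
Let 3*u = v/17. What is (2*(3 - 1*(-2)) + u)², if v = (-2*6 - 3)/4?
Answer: 455625/4624 ≈ 98.535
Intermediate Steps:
v = -15/4 (v = (-12 - 3)*(¼) = -15*¼ = -15/4 ≈ -3.7500)
u = -5/68 (u = (-15/4/17)/3 = (-15/4*1/17)/3 = (⅓)*(-15/68) = -5/68 ≈ -0.073529)
(2*(3 - 1*(-2)) + u)² = (2*(3 - 1*(-2)) - 5/68)² = (2*(3 + 2) - 5/68)² = (2*5 - 5/68)² = (10 - 5/68)² = (675/68)² = 455625/4624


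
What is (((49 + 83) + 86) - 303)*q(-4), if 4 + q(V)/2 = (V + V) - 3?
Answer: 2550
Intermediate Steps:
q(V) = -14 + 4*V (q(V) = -8 + 2*((V + V) - 3) = -8 + 2*(2*V - 3) = -8 + 2*(-3 + 2*V) = -8 + (-6 + 4*V) = -14 + 4*V)
(((49 + 83) + 86) - 303)*q(-4) = (((49 + 83) + 86) - 303)*(-14 + 4*(-4)) = ((132 + 86) - 303)*(-14 - 16) = (218 - 303)*(-30) = -85*(-30) = 2550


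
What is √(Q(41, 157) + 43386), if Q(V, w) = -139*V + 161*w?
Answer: 6*√1749 ≈ 250.93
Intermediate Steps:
√(Q(41, 157) + 43386) = √((-139*41 + 161*157) + 43386) = √((-5699 + 25277) + 43386) = √(19578 + 43386) = √62964 = 6*√1749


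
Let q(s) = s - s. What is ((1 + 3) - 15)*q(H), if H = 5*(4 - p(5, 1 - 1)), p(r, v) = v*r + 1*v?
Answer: 0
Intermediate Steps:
p(r, v) = v + r*v (p(r, v) = r*v + v = v + r*v)
H = 20 (H = 5*(4 - (1 - 1)*(1 + 5)) = 5*(4 - 0*6) = 5*(4 - 1*0) = 5*(4 + 0) = 5*4 = 20)
q(s) = 0
((1 + 3) - 15)*q(H) = ((1 + 3) - 15)*0 = (4 - 15)*0 = -11*0 = 0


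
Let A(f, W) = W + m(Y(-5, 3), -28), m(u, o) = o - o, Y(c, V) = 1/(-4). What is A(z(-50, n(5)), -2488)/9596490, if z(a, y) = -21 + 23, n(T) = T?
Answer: -1244/4798245 ≈ -0.00025926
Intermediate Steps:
Y(c, V) = -¼
m(u, o) = 0
z(a, y) = 2
A(f, W) = W (A(f, W) = W + 0 = W)
A(z(-50, n(5)), -2488)/9596490 = -2488/9596490 = -2488*1/9596490 = -1244/4798245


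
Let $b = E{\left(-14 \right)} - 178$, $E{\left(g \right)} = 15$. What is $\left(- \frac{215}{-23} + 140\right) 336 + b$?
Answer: $\frac{1150411}{23} \approx 50018.0$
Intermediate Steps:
$b = -163$ ($b = 15 - 178 = -163$)
$\left(- \frac{215}{-23} + 140\right) 336 + b = \left(- \frac{215}{-23} + 140\right) 336 - 163 = \left(\left(-215\right) \left(- \frac{1}{23}\right) + 140\right) 336 - 163 = \left(\frac{215}{23} + 140\right) 336 - 163 = \frac{3435}{23} \cdot 336 - 163 = \frac{1154160}{23} - 163 = \frac{1150411}{23}$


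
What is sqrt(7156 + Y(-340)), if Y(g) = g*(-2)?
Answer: 2*sqrt(1959) ≈ 88.521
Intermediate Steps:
Y(g) = -2*g
sqrt(7156 + Y(-340)) = sqrt(7156 - 2*(-340)) = sqrt(7156 + 680) = sqrt(7836) = 2*sqrt(1959)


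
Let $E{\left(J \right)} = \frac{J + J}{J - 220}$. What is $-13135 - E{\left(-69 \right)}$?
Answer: $- \frac{3796153}{289} \approx -13135.0$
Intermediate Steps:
$E{\left(J \right)} = \frac{2 J}{-220 + J}$
$-13135 - E{\left(-69 \right)} = -13135 - 2 \left(-69\right) \frac{1}{-220 - 69} = -13135 - 2 \left(-69\right) \frac{1}{-289} = -13135 - 2 \left(-69\right) \left(- \frac{1}{289}\right) = -13135 - \frac{138}{289} = - \frac{3796153}{289}$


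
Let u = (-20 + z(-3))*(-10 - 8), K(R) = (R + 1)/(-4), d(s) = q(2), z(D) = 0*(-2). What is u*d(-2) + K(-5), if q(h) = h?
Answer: 721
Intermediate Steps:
z(D) = 0
d(s) = 2
K(R) = -¼ - R/4 (K(R) = (1 + R)*(-¼) = -¼ - R/4)
u = 360 (u = (-20 + 0)*(-10 - 8) = -20*(-18) = 360)
u*d(-2) + K(-5) = 360*2 + (-¼ - ¼*(-5)) = 720 + (-¼ + 5/4) = 720 + 1 = 721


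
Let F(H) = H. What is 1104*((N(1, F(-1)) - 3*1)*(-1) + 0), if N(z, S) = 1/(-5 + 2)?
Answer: 3680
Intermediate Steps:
N(z, S) = -1/3 (N(z, S) = 1/(-3) = -1/3)
1104*((N(1, F(-1)) - 3*1)*(-1) + 0) = 1104*((-1/3 - 3*1)*(-1) + 0) = 1104*((-1/3 - 3)*(-1) + 0) = 1104*(-10/3*(-1) + 0) = 1104*(10/3 + 0) = 1104*(10/3) = 3680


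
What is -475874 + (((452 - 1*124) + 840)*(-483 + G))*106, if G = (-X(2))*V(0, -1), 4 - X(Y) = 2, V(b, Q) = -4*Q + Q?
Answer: -61017986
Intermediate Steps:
V(b, Q) = -3*Q
X(Y) = 2 (X(Y) = 4 - 1*2 = 4 - 2 = 2)
G = -6 (G = (-1*2)*(-3*(-1)) = -2*3 = -6)
-475874 + (((452 - 1*124) + 840)*(-483 + G))*106 = -475874 + (((452 - 1*124) + 840)*(-483 - 6))*106 = -475874 + (((452 - 124) + 840)*(-489))*106 = -475874 + ((328 + 840)*(-489))*106 = -475874 + (1168*(-489))*106 = -475874 - 571152*106 = -475874 - 60542112 = -61017986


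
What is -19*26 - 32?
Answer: -526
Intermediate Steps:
-19*26 - 32 = -494 - 32 = -526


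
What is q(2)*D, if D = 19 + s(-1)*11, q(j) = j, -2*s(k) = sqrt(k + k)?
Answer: 38 - 11*I*sqrt(2) ≈ 38.0 - 15.556*I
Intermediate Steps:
s(k) = -sqrt(2)*sqrt(k)/2 (s(k) = -sqrt(k + k)/2 = -sqrt(2)*sqrt(k)/2)
D = 19 - 11*I*sqrt(2)/2 (D = 19 - sqrt(2)*sqrt(-1)/2*11 = 19 - sqrt(2)*I/2*11 = 19 - I*sqrt(2)/2*11 = 19 - 11*I*sqrt(2)/2 ≈ 19.0 - 7.7782*I)
q(2)*D = 2*(19 - 11*I*sqrt(2)/2) = 38 - 11*I*sqrt(2)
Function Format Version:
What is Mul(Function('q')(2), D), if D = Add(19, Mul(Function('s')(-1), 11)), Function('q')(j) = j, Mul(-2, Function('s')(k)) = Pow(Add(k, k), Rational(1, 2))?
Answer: Add(38, Mul(-11, I, Pow(2, Rational(1, 2)))) ≈ Add(38.000, Mul(-15.556, I))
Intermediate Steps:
Function('s')(k) = Mul(Rational(-1, 2), Pow(2, Rational(1, 2)), Pow(k, Rational(1, 2))) (Function('s')(k) = Mul(Rational(-1, 2), Pow(Add(k, k), Rational(1, 2))) = Mul(Rational(-1, 2), Pow(Mul(2, k), Rational(1, 2))) = Mul(Rational(-1, 2), Mul(Pow(2, Rational(1, 2)), Pow(k, Rational(1, 2)))) = Mul(Rational(-1, 2), Pow(2, Rational(1, 2)), Pow(k, Rational(1, 2))))
D = Add(19, Mul(Rational(-11, 2), I, Pow(2, Rational(1, 2)))) (D = Add(19, Mul(Mul(Rational(-1, 2), Pow(2, Rational(1, 2)), Pow(-1, Rational(1, 2))), 11)) = Add(19, Mul(Mul(Rational(-1, 2), Pow(2, Rational(1, 2)), I), 11)) = Add(19, Mul(Mul(Rational(-1, 2), I, Pow(2, Rational(1, 2))), 11)) = Add(19, Mul(Rational(-11, 2), I, Pow(2, Rational(1, 2)))) ≈ Add(19.000, Mul(-7.7782, I)))
Mul(Function('q')(2), D) = Mul(2, Add(19, Mul(Rational(-11, 2), I, Pow(2, Rational(1, 2))))) = Add(38, Mul(-11, I, Pow(2, Rational(1, 2))))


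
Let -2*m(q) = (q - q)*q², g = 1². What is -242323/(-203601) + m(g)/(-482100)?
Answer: 242323/203601 ≈ 1.1902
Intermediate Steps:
g = 1
m(q) = 0 (m(q) = -(q - q)*q²/2 = -0*q² = -½*0 = 0)
-242323/(-203601) + m(g)/(-482100) = -242323/(-203601) + 0/(-482100) = -242323*(-1/203601) + 0*(-1/482100) = 242323/203601 + 0 = 242323/203601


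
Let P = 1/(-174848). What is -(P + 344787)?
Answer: -60285317375/174848 ≈ -3.4479e+5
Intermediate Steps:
P = -1/174848 ≈ -5.7193e-6
-(P + 344787) = -(-1/174848 + 344787) = -1*60285317375/174848 = -60285317375/174848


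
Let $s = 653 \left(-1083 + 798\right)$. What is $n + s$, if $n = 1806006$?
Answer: $1619901$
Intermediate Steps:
$s = -186105$ ($s = 653 \left(-285\right) = -186105$)
$n + s = 1806006 - 186105 = 1619901$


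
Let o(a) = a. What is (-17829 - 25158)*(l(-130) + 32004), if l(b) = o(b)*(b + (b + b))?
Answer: -3555196848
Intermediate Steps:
l(b) = 3*b² (l(b) = b*(b + (b + b)) = b*(b + 2*b) = b*(3*b) = 3*b²)
(-17829 - 25158)*(l(-130) + 32004) = (-17829 - 25158)*(3*(-130)² + 32004) = -42987*(3*16900 + 32004) = -42987*(50700 + 32004) = -42987*82704 = -3555196848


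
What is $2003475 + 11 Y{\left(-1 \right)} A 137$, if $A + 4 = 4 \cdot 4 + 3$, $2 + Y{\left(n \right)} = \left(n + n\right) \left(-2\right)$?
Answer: $2048685$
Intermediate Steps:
$Y{\left(n \right)} = -2 - 4 n$ ($Y{\left(n \right)} = -2 + \left(n + n\right) \left(-2\right) = -2 + 2 n \left(-2\right) = -2 - 4 n$)
$A = 15$ ($A = -4 + \left(4 \cdot 4 + 3\right) = -4 + \left(16 + 3\right) = -4 + 19 = 15$)
$2003475 + 11 Y{\left(-1 \right)} A 137 = 2003475 + 11 \left(-2 - -4\right) 15 \cdot 137 = 2003475 + 11 \left(-2 + 4\right) 15 \cdot 137 = 2003475 + 11 \cdot 2 \cdot 15 \cdot 137 = 2003475 + 22 \cdot 15 \cdot 137 = 2003475 + 330 \cdot 137 = 2003475 + 45210 = 2048685$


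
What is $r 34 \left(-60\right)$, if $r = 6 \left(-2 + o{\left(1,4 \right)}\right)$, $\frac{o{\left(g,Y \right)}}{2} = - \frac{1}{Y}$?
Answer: $30600$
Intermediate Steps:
$o{\left(g,Y \right)} = - \frac{2}{Y}$ ($o{\left(g,Y \right)} = 2 \left(- \frac{1}{Y}\right) = - \frac{2}{Y}$)
$r = -15$ ($r = 6 \left(-2 - \frac{2}{4}\right) = 6 \left(-2 - \frac{1}{2}\right) = 6 \left(- \frac{5}{2}\right) = -15$)
$r 34 \left(-60\right) = \left(-15\right) 34 \left(-60\right) = \left(-510\right) \left(-60\right) = 30600$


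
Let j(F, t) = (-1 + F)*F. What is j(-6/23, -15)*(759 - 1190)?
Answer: -74994/529 ≈ -141.77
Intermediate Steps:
j(F, t) = F*(-1 + F)
j(-6/23, -15)*(759 - 1190) = ((-6/23)*(-1 - 6/23))*(759 - 1190) = ((-6*1/23)*(-1 - 6*1/23))*(-431) = -6*(-1 - 6/23)/23*(-431) = -6/23*(-29/23)*(-431) = (174/529)*(-431) = -74994/529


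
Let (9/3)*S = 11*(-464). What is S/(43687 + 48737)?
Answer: -638/34659 ≈ -0.018408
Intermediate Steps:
S = -5104/3 (S = (11*(-464))/3 = (1/3)*(-5104) = -5104/3 ≈ -1701.3)
S/(43687 + 48737) = -5104/(3*(43687 + 48737)) = -5104/3/92424 = -5104/3*1/92424 = -638/34659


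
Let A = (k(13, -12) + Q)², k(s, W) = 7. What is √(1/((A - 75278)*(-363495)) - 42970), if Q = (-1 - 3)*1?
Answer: 7*I*√656445157175364580733655/27359905155 ≈ 207.29*I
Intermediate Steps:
Q = -4 (Q = -4*1 = -4)
A = 9 (A = (7 - 4)² = 3² = 9)
√(1/((A - 75278)*(-363495)) - 42970) = √(1/((9 - 75278)*(-363495)) - 42970) = √(-1/363495/(-75269) - 42970) = √(-1/75269*(-1/363495) - 42970) = √(1/27359905155 - 42970) = √(-1175655124510349/27359905155) = 7*I*√656445157175364580733655/27359905155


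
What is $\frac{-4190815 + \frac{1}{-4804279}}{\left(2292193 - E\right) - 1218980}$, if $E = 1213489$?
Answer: $\frac{10066922248693}{336962520502} \approx 29.875$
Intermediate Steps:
$\frac{-4190815 + \frac{1}{-4804279}}{\left(2292193 - E\right) - 1218980} = \frac{-4190815 + \frac{1}{-4804279}}{\left(2292193 - 1213489\right) - 1218980} = \frac{-4190815 - \frac{1}{4804279}}{\left(2292193 - 1213489\right) - 1218980} = - \frac{20133844497386}{4804279 \left(1078704 - 1218980\right)} = - \frac{20133844497386}{4804279 \left(-140276\right)} = \left(- \frac{20133844497386}{4804279}\right) \left(- \frac{1}{140276}\right) = \frac{10066922248693}{336962520502}$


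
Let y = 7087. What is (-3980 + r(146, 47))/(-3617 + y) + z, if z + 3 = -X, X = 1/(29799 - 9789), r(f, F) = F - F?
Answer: -28794737/6943470 ≈ -4.1470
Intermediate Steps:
r(f, F) = 0
X = 1/20010 ≈ 4.9975e-5
z = -60031/20010 (z = -3 - 1*1/20010 = -3 - 1/20010 = -60031/20010 ≈ -3.0000)
(-3980 + r(146, 47))/(-3617 + y) + z = (-3980 + 0)/(-3617 + 7087) - 60031/20010 = -3980/3470 - 60031/20010 = -3980*1/3470 - 60031/20010 = -398/347 - 60031/20010 = -28794737/6943470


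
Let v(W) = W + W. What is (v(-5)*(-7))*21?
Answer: 1470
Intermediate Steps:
v(W) = 2*W
(v(-5)*(-7))*21 = ((2*(-5))*(-7))*21 = -10*(-7)*21 = 70*21 = 1470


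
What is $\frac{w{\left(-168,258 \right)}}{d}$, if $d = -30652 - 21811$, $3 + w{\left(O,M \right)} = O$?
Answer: $\frac{171}{52463} \approx 0.0032594$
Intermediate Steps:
$w{\left(O,M \right)} = -3 + O$
$d = -52463$ ($d = -30652 - 21811 = -52463$)
$\frac{w{\left(-168,258 \right)}}{d} = \frac{-3 - 168}{-52463} = \left(-171\right) \left(- \frac{1}{52463}\right) = \frac{171}{52463}$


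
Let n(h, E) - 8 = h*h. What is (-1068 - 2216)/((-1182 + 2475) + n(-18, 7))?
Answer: -3284/1625 ≈ -2.0209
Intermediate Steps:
n(h, E) = 8 + h**2 (n(h, E) = 8 + h*h = 8 + h**2)
(-1068 - 2216)/((-1182 + 2475) + n(-18, 7)) = (-1068 - 2216)/((-1182 + 2475) + (8 + (-18)**2)) = -3284/(1293 + (8 + 324)) = -3284/(1293 + 332) = -3284/1625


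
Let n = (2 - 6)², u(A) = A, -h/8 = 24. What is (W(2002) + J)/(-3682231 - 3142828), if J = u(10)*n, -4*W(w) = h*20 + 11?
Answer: -4469/27300236 ≈ -0.00016370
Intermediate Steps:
h = -192 (h = -8*24 = -192)
n = 16 (n = (-4)² = 16)
W(w) = 3829/4 (W(w) = -(-192*20 + 11)/4 = -(-3840 + 11)/4 = -¼*(-3829) = 3829/4)
J = 160 (J = 10*16 = 160)
(W(2002) + J)/(-3682231 - 3142828) = (3829/4 + 160)/(-3682231 - 3142828) = (4469/4)/(-6825059) = (4469/4)*(-1/6825059) = -4469/27300236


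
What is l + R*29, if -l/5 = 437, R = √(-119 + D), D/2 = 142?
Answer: -2185 + 29*√165 ≈ -1812.5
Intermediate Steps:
D = 284 (D = 2*142 = 284)
R = √165 (R = √(-119 + 284) = √165 ≈ 12.845)
l = -2185 (l = -5*437 = -2185)
l + R*29 = -2185 + √165*29 = -2185 + 29*√165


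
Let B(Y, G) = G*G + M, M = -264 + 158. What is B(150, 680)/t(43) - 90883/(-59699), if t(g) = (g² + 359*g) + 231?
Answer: 9730162339/348582461 ≈ 27.914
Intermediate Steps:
M = -106
B(Y, G) = -106 + G² (B(Y, G) = G*G - 106 = G² - 106 = -106 + G²)
t(g) = 231 + g² + 359*g
B(150, 680)/t(43) - 90883/(-59699) = (-106 + 680²)/(231 + 43² + 359*43) - 90883/(-59699) = (-106 + 462400)/(231 + 1849 + 15437) - 90883*(-1/59699) = 462294/17517 + 90883/59699 = 462294*(1/17517) + 90883/59699 = 154098/5839 + 90883/59699 = 9730162339/348582461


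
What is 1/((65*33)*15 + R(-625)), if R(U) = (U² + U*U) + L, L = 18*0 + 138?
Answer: 1/813563 ≈ 1.2292e-6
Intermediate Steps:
L = 138 (L = 0 + 138 = 138)
R(U) = 138 + 2*U² (R(U) = (U² + U*U) + 138 = (U² + U²) + 138 = 2*U² + 138 = 138 + 2*U²)
1/((65*33)*15 + R(-625)) = 1/((65*33)*15 + (138 + 2*(-625)²)) = 1/(2145*15 + (138 + 2*390625)) = 1/(32175 + (138 + 781250)) = 1/(32175 + 781388) = 1/813563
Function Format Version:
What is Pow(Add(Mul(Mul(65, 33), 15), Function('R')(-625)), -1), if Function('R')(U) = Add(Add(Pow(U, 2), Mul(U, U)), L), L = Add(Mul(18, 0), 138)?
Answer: Rational(1, 813563) ≈ 1.2292e-6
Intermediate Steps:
L = 138 (L = Add(0, 138) = 138)
Function('R')(U) = Add(138, Mul(2, Pow(U, 2))) (Function('R')(U) = Add(Add(Pow(U, 2), Mul(U, U)), 138) = Add(Add(Pow(U, 2), Pow(U, 2)), 138) = Add(Mul(2, Pow(U, 2)), 138) = Add(138, Mul(2, Pow(U, 2))))
Pow(Add(Mul(Mul(65, 33), 15), Function('R')(-625)), -1) = Pow(Add(Mul(Mul(65, 33), 15), Add(138, Mul(2, Pow(-625, 2)))), -1) = Pow(Add(Mul(2145, 15), Add(138, Mul(2, 390625))), -1) = Pow(Add(32175, Add(138, 781250)), -1) = Pow(Add(32175, 781388), -1) = Pow(813563, -1) = Rational(1, 813563)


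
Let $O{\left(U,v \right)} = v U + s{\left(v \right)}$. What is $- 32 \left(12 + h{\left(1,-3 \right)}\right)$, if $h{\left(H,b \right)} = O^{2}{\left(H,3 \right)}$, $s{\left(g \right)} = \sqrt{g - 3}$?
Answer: $-672$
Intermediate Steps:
$s{\left(g \right)} = \sqrt{-3 + g}$
$O{\left(U,v \right)} = \sqrt{-3 + v} + U v$ ($O{\left(U,v \right)} = v U + \sqrt{-3 + v} = U v + \sqrt{-3 + v} = \sqrt{-3 + v} + U v$)
$h{\left(H,b \right)} = 9 H^{2}$ ($h{\left(H,b \right)} = \left(\sqrt{-3 + 3} + H 3\right)^{2} = \left(\sqrt{0} + 3 H\right)^{2} = \left(0 + 3 H\right)^{2} = \left(3 H\right)^{2} = 9 H^{2}$)
$- 32 \left(12 + h{\left(1,-3 \right)}\right) = - 32 \left(12 + 9 \cdot 1^{2}\right) = - 32 \left(12 + 9 \cdot 1\right) = - 32 \left(12 + 9\right) = \left(-32\right) 21 = -672$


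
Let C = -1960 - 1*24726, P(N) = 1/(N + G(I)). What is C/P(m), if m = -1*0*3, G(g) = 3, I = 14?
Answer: -80058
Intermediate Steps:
m = 0 (m = 0*3 = 0)
P(N) = 1/(3 + N) (P(N) = 1/(N + 3) = 1/(3 + N))
C = -26686 (C = -1960 - 24726 = -26686)
C/P(m) = -26686/(1/(3 + 0)) = -26686/(1/3) = -26686/1/3 = -26686*3 = -80058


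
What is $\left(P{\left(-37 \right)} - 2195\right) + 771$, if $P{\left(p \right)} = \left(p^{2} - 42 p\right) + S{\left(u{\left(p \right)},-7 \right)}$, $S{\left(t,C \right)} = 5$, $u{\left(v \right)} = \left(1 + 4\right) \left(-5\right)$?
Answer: $1504$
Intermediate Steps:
$u{\left(v \right)} = -25$ ($u{\left(v \right)} = 5 \left(-5\right) = -25$)
$P{\left(p \right)} = 5 + p^{2} - 42 p$ ($P{\left(p \right)} = \left(p^{2} - 42 p\right) + 5 = 5 + p^{2} - 42 p$)
$\left(P{\left(-37 \right)} - 2195\right) + 771 = \left(\left(5 + \left(-37\right)^{2} - -1554\right) - 2195\right) + 771 = \left(\left(5 + 1369 + 1554\right) - 2195\right) + 771 = \left(2928 - 2195\right) + 771 = 733 + 771 = 1504$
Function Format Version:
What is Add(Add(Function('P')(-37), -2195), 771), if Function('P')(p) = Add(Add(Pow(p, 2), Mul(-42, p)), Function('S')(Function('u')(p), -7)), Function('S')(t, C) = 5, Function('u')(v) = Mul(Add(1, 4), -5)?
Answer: 1504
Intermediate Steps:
Function('u')(v) = -25 (Function('u')(v) = Mul(5, -5) = -25)
Function('P')(p) = Add(5, Pow(p, 2), Mul(-42, p)) (Function('P')(p) = Add(Add(Pow(p, 2), Mul(-42, p)), 5) = Add(5, Pow(p, 2), Mul(-42, p)))
Add(Add(Function('P')(-37), -2195), 771) = Add(Add(Add(5, Pow(-37, 2), Mul(-42, -37)), -2195), 771) = Add(Add(Add(5, 1369, 1554), -2195), 771) = Add(Add(2928, -2195), 771) = Add(733, 771) = 1504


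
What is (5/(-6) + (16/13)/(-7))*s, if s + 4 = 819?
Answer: -449065/546 ≈ -822.46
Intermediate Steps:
s = 815 (s = -4 + 819 = 815)
(5/(-6) + (16/13)/(-7))*s = (5/(-6) + (16/13)/(-7))*815 = (5*(-⅙) + (16*(1/13))*(-⅐))*815 = (-⅚ + (16/13)*(-⅐))*815 = (-⅚ - 16/91)*815 = -551/546*815 = -449065/546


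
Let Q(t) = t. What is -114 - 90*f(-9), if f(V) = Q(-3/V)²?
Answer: -124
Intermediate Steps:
f(V) = 9/V² (f(V) = (-3/V)² = 9/V²)
-114 - 90*f(-9) = -114 - 810/(-9)² = -114 - 810/81 = -114 - 90*⅑ = -114 - 10 = -124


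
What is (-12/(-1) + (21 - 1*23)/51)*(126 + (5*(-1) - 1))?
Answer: 24400/17 ≈ 1435.3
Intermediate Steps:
(-12/(-1) + (21 - 1*23)/51)*(126 + (5*(-1) - 1)) = (-12*(-1) + (21 - 23)*(1/51))*(126 + (-5 - 1)) = (12 - 2*1/51)*(126 - 6) = (12 - 2/51)*120 = (610/51)*120 = 24400/17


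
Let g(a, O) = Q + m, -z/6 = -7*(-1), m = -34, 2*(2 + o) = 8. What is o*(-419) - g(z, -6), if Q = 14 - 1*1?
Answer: -817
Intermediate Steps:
o = 2 (o = -2 + (½)*8 = -2 + 4 = 2)
Q = 13 (Q = 14 - 1 = 13)
z = -42 (z = -(-42)*(-1) = -6*7 = -42)
g(a, O) = -21 (g(a, O) = 13 - 34 = -21)
o*(-419) - g(z, -6) = 2*(-419) - 1*(-21) = -838 + 21 = -817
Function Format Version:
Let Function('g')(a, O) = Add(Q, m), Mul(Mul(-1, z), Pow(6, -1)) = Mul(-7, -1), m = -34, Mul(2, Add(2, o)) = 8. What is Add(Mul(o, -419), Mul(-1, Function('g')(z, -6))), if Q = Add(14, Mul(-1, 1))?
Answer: -817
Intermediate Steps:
o = 2 (o = Add(-2, Mul(Rational(1, 2), 8)) = Add(-2, 4) = 2)
Q = 13 (Q = Add(14, -1) = 13)
z = -42 (z = Mul(-6, Mul(-7, -1)) = Mul(-6, 7) = -42)
Function('g')(a, O) = -21 (Function('g')(a, O) = Add(13, -34) = -21)
Add(Mul(o, -419), Mul(-1, Function('g')(z, -6))) = Add(Mul(2, -419), Mul(-1, -21)) = Add(-838, 21) = -817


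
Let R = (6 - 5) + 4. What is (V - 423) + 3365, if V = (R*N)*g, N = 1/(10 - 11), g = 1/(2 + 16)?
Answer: 52951/18 ≈ 2941.7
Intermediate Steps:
g = 1/18 ≈ 0.055556
N = -1 (N = 1/(-1) = -1)
R = 5 (R = 1 + 4 = 5)
V = -5/18 (V = (5*(-1))*(1/18) = -5*1/18 = -5/18 ≈ -0.27778)
(V - 423) + 3365 = (-5/18 - 423) + 3365 = -7619/18 + 3365 = 52951/18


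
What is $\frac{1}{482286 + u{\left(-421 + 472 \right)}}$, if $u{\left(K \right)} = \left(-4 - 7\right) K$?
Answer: $\frac{1}{481725} \approx 2.0759 \cdot 10^{-6}$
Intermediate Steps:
$u{\left(K \right)} = - 11 K$
$\frac{1}{482286 + u{\left(-421 + 472 \right)}} = \frac{1}{482286 - 11 \left(-421 + 472\right)} = \frac{1}{482286 - 561} = \frac{1}{481725}$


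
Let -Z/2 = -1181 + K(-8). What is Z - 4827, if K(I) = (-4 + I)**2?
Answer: -2753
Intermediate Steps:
Z = 2074 (Z = -2*(-1181 + (-4 - 8)**2) = -2*(-1181 + (-12)**2) = -2*(-1181 + 144) = -2*(-1037) = 2074)
Z - 4827 = 2074 - 4827 = -2753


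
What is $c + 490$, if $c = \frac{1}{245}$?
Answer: $\frac{120051}{245} \approx 490.0$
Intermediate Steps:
$c = \frac{1}{245} \approx 0.0040816$
$c + 490 = \frac{1}{245} + 490 = \frac{120051}{245}$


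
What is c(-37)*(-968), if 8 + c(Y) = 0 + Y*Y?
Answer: -1317448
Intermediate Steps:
c(Y) = -8 + Y² (c(Y) = -8 + (0 + Y*Y) = -8 + (0 + Y²) = -8 + Y²)
c(-37)*(-968) = (-8 + (-37)²)*(-968) = (-8 + 1369)*(-968) = 1361*(-968) = -1317448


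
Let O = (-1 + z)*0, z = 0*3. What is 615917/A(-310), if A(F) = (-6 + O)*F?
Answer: 615917/1860 ≈ 331.14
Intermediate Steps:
z = 0
O = 0 (O = (-1 + 0)*0 = -1*0 = 0)
A(F) = -6*F (A(F) = (-6 + 0)*F = -6*F)
615917/A(-310) = 615917/((-6*(-310))) = 615917/1860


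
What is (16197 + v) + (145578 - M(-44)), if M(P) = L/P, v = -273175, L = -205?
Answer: -4901805/44 ≈ -1.1140e+5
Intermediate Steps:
M(P) = -205/P
(16197 + v) + (145578 - M(-44)) = (16197 - 273175) + (145578 - (-205)/(-44)) = -256978 + (145578 - (-205)*(-1)/44) = -256978 + (145578 - 1*205/44) = -256978 + (145578 - 205/44) = -256978 + 6405227/44 = -4901805/44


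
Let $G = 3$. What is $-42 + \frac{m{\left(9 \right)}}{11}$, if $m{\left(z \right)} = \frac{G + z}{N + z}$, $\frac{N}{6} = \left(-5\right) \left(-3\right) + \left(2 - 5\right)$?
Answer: $- \frac{12470}{297} \approx -41.987$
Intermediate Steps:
$N = 72$ ($N = 6 \left(\left(-5\right) \left(-3\right) + \left(2 - 5\right)\right) = 6 \left(15 + \left(2 - 5\right)\right) = 6 \left(15 - 3\right) = 6 \cdot 12 = 72$)
$m{\left(z \right)} = \frac{3 + z}{72 + z}$
$-42 + \frac{m{\left(9 \right)}}{11} = -42 + \frac{\frac{1}{72 + 9} \left(3 + 9\right)}{11} = -42 + \frac{1}{81} \cdot 12 \cdot \frac{1}{11} = -42 + \frac{4}{27} \cdot \frac{1}{11} = -42 + \frac{4}{297} = - \frac{12470}{297}$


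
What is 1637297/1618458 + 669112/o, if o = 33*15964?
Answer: 54041038235/23683974886 ≈ 2.2818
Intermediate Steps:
o = 526812
1637297/1618458 + 669112/o = 1637297/1618458 + 669112/526812 = 1637297*(1/1618458) + 669112*(1/526812) = 1637297/1618458 + 167278/131703 = 54041038235/23683974886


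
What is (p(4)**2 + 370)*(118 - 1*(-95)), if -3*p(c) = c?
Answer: 237566/3 ≈ 79189.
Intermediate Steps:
p(c) = -c/3
(p(4)**2 + 370)*(118 - 1*(-95)) = ((-1/3*4)**2 + 370)*(118 - 1*(-95)) = ((-4/3)**2 + 370)*(118 + 95) = (16/9 + 370)*213 = (3346/9)*213 = 237566/3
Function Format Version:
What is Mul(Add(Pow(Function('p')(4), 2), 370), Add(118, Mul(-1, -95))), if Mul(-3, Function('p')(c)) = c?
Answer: Rational(237566, 3) ≈ 79189.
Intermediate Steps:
Function('p')(c) = Mul(Rational(-1, 3), c)
Mul(Add(Pow(Function('p')(4), 2), 370), Add(118, Mul(-1, -95))) = Mul(Add(Pow(Mul(Rational(-1, 3), 4), 2), 370), Add(118, Mul(-1, -95))) = Mul(Add(Pow(Rational(-4, 3), 2), 370), Add(118, 95)) = Mul(Add(Rational(16, 9), 370), 213) = Mul(Rational(3346, 9), 213) = Rational(237566, 3)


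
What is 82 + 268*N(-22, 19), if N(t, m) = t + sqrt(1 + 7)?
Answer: -5814 + 536*sqrt(2) ≈ -5056.0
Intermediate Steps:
N(t, m) = t + 2*sqrt(2) (N(t, m) = t + sqrt(8) = t + 2*sqrt(2))
82 + 268*N(-22, 19) = 82 + 268*(-22 + 2*sqrt(2)) = 82 + (-5896 + 536*sqrt(2)) = -5814 + 536*sqrt(2)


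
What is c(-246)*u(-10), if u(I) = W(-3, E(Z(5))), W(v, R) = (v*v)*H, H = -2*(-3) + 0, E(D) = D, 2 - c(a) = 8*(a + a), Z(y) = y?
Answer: 212652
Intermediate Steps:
c(a) = 2 - 16*a (c(a) = 2 - 8*(a + a) = 2 - 8*2*a = 2 - 16*a)
H = 6 (H = 6 + 0 = 6)
W(v, R) = 6*v**2 (W(v, R) = (v*v)*6 = v**2*6 = 6*v**2)
u(I) = 54 (u(I) = 6*(-3)**2 = 6*9 = 54)
c(-246)*u(-10) = (2 - 16*(-246))*54 = (2 + 3936)*54 = 3938*54 = 212652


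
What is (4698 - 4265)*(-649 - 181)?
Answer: -359390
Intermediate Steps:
(4698 - 4265)*(-649 - 181) = 433*(-830) = -359390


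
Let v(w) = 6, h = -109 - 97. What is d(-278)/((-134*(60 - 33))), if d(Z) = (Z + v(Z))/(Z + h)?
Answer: -34/218889 ≈ -0.00015533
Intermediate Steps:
h = -206
d(Z) = (6 + Z)/(-206 + Z) (d(Z) = (Z + 6)/(Z - 206) = (6 + Z)/(-206 + Z))
d(-278)/((-134*(60 - 33))) = ((6 - 278)/(-206 - 278))/((-134*(60 - 33))) = (-272/(-484))/((-134*27)) = -1/484*(-272)/(-3618) = (68/121)*(-1/3618) = -34/218889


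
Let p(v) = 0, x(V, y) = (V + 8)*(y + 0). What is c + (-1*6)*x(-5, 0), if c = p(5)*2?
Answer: 0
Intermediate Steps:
x(V, y) = y*(8 + V) (x(V, y) = (8 + V)*y = y*(8 + V))
c = 0 (c = 0*2 = 0)
c + (-1*6)*x(-5, 0) = 0 + (-1*6)*(0*(8 - 5)) = 0 - 0*3 = 0 - 6*0 = 0 + 0 = 0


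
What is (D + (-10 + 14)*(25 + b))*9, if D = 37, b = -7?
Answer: 981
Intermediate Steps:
(D + (-10 + 14)*(25 + b))*9 = (37 + (-10 + 14)*(25 - 7))*9 = (37 + 4*18)*9 = (37 + 72)*9 = 109*9 = 981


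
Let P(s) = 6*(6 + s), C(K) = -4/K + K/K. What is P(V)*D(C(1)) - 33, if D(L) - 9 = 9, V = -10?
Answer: -465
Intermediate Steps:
C(K) = 1 - 4/K (C(K) = -4/K + 1 = 1 - 4/K)
D(L) = 18 (D(L) = 9 + 9 = 18)
P(s) = 36 + 6*s
P(V)*D(C(1)) - 33 = (36 + 6*(-10))*18 - 33 = (36 - 60)*18 - 33 = -24*18 - 33 = -432 - 33 = -465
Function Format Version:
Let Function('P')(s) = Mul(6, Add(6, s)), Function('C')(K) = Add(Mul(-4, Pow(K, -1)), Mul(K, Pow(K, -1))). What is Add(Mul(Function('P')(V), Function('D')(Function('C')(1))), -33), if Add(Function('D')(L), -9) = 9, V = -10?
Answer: -465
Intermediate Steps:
Function('C')(K) = Add(1, Mul(-4, Pow(K, -1))) (Function('C')(K) = Add(Mul(-4, Pow(K, -1)), 1) = Add(1, Mul(-4, Pow(K, -1))))
Function('D')(L) = 18 (Function('D')(L) = Add(9, 9) = 18)
Function('P')(s) = Add(36, Mul(6, s))
Add(Mul(Function('P')(V), Function('D')(Function('C')(1))), -33) = Add(Mul(Add(36, Mul(6, -10)), 18), -33) = Add(Mul(Add(36, -60), 18), -33) = Add(Mul(-24, 18), -33) = Add(-432, -33) = -465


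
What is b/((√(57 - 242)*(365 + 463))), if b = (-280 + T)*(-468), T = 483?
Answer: 2639*I*√185/4255 ≈ 8.4358*I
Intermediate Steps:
b = -95004 (b = (-280 + 483)*(-468) = 203*(-468) = -95004)
b/((√(57 - 242)*(365 + 463))) = -95004*1/(√(57 - 242)*(365 + 463)) = -95004*(-I*√185/153180) = -(-2639)*I*√185/4255 = 2639*I*√185/4255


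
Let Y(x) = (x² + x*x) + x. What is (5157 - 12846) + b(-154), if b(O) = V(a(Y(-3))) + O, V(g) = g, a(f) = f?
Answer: -7828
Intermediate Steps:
Y(x) = x + 2*x² (Y(x) = (x² + x²) + x = 2*x² + x = x + 2*x²)
b(O) = 15 + O (b(O) = -3*(1 + 2*(-3)) + O = -3*(1 - 6) + O = -3*(-5) + O = 15 + O)
(5157 - 12846) + b(-154) = (5157 - 12846) + (15 - 154) = -7689 - 139 = -7828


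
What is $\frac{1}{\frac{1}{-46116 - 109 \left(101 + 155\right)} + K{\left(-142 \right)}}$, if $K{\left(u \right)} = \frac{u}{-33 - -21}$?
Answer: $\frac{222060}{2627707} \approx 0.084507$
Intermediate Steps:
$K{\left(u \right)} = - \frac{u}{12}$ ($K{\left(u \right)} = \frac{u}{-33 + 21} = \frac{u}{-12} = u \left(- \frac{1}{12}\right) = - \frac{u}{12}$)
$\frac{1}{\frac{1}{-46116 - 109 \left(101 + 155\right)} + K{\left(-142 \right)}} = \frac{1}{\frac{1}{-46116 - 109 \left(101 + 155\right)} - - \frac{71}{6}} = \frac{1}{\frac{1}{-46116 - 27904} + \frac{71}{6}} = \frac{1}{\frac{1}{-74020} + \frac{71}{6}} = \frac{1}{- \frac{1}{74020} + \frac{71}{6}} = \frac{1}{\frac{2627707}{222060}} = \frac{222060}{2627707}$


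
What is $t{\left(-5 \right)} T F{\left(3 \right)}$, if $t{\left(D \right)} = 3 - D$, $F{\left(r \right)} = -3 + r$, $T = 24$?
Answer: $0$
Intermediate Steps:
$t{\left(-5 \right)} T F{\left(3 \right)} = \left(3 - -5\right) 24 \left(-3 + 3\right) = \left(3 + 5\right) 24 \cdot 0 = 8 \cdot 24 \cdot 0 = 192 \cdot 0 = 0$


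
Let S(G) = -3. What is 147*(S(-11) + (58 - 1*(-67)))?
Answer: 17934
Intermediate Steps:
147*(S(-11) + (58 - 1*(-67))) = 147*(-3 + (58 - 1*(-67))) = 147*(-3 + (58 + 67)) = 147*(-3 + 125) = 147*122 = 17934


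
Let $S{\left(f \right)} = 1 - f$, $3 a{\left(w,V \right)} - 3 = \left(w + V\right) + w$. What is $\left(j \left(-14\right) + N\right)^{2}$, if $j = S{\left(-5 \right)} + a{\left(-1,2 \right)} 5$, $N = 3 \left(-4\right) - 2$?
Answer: $28224$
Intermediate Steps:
$a{\left(w,V \right)} = 1 + \frac{V}{3} + \frac{2 w}{3}$ ($a{\left(w,V \right)} = 1 + \frac{\left(w + V\right) + w}{3} = 1 + \frac{\left(V + w\right) + w}{3} = 1 + \frac{V + 2 w}{3} = 1 + \left(\frac{V}{3} + \frac{2 w}{3}\right) = 1 + \frac{V}{3} + \frac{2 w}{3}$)
$N = -14$ ($N = -12 - 2 = -14$)
$j = 11$ ($j = \left(1 - -5\right) + \left(1 + \frac{1}{3} \cdot 2 + \frac{2}{3} \left(-1\right)\right) 5 = \left(1 + 5\right) + \left(1 + \frac{2}{3} - \frac{2}{3}\right) 5 = 6 + 1 \cdot 5 = 6 + 5 = 11$)
$\left(j \left(-14\right) + N\right)^{2} = \left(11 \left(-14\right) - 14\right)^{2} = \left(-154 - 14\right)^{2} = \left(-168\right)^{2} = 28224$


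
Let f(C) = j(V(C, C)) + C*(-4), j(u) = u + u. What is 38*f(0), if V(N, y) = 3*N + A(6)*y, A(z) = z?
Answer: 0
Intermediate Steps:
V(N, y) = 3*N + 6*y
j(u) = 2*u
f(C) = 14*C (f(C) = 2*(3*C + 6*C) + C*(-4) = 2*(9*C) - 4*C = 18*C - 4*C = 14*C)
38*f(0) = 38*(14*0) = 38*0 = 0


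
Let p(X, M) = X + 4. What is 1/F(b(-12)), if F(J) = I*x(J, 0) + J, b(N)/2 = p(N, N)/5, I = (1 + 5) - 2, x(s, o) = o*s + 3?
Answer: 5/44 ≈ 0.11364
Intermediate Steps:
p(X, M) = 4 + X
x(s, o) = 3 + o*s
I = 4 (I = 6 - 2 = 4)
b(N) = 8/5 + 2*N/5 (b(N) = 2*((4 + N)/5) = 2*((4 + N)*(1/5)) = 2*(4/5 + N/5) = 8/5 + 2*N/5)
F(J) = 12 + J (F(J) = 4*(3 + 0*J) + J = 4*(3 + 0) + J = 4*3 + J = 12 + J)
1/F(b(-12)) = 1/(12 + (8/5 + (2/5)*(-12))) = 1/(12 + (8/5 - 24/5)) = 1/(12 - 16/5) = 1/(44/5) = 5/44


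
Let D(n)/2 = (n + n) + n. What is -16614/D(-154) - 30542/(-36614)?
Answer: 53043817/2819278 ≈ 18.815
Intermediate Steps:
D(n) = 6*n (D(n) = 2*((n + n) + n) = 2*(2*n + n) = 2*(3*n) = 6*n)
-16614/D(-154) - 30542/(-36614) = -16614/(6*(-154)) - 30542/(-36614) = -16614/(-924) - 30542*(-1/36614) = -16614*(-1/924) + 15271/18307 = 2769/154 + 15271/18307 = 53043817/2819278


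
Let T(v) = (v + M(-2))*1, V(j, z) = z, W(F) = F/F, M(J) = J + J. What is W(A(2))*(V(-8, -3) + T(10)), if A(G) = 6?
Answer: 3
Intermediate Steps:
M(J) = 2*J
W(F) = 1
T(v) = -4 + v (T(v) = (v + 2*(-2))*1 = (v - 4)*1 = (-4 + v)*1 = -4 + v)
W(A(2))*(V(-8, -3) + T(10)) = 1*(-3 + (-4 + 10)) = 1*(-3 + 6) = 1*3 = 3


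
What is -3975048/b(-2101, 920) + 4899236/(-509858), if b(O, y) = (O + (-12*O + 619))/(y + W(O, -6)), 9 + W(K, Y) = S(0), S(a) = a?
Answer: -21981536785606/144034885 ≈ -1.5261e+5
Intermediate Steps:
W(K, Y) = -9 (W(K, Y) = -9 + 0 = -9)
b(O, y) = (619 - 11*O)/(-9 + y) (b(O, y) = (O + (-12*O + 619))/(y - 9) = (O + (619 - 12*O))/(-9 + y) = (619 - 11*O)/(-9 + y))
-3975048/b(-2101, 920) + 4899236/(-509858) = -3975048*(-9 + 920)/(619 - 11*(-2101)) + 4899236/(-509858) = -3975048*911/(619 + 23111) + 4899236*(-1/509858) = -3975048/((1/911)*23730) - 2449618/254929 = -3975048/23730/911 - 2449618/254929 = -3975048*911/23730 - 2449618/254929 = -86220684/565 - 2449618/254929 = -21981536785606/144034885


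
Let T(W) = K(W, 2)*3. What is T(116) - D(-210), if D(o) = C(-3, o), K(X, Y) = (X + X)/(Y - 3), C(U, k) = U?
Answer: -693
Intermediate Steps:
K(X, Y) = 2*X/(-3 + Y) (K(X, Y) = (2*X)/(-3 + Y) = 2*X/(-3 + Y))
D(o) = -3
T(W) = -6*W (T(W) = (2*W/(-3 + 2))*3 = (2*W/(-1))*3 = (2*W*(-1))*3 = -2*W*3 = -6*W)
T(116) - D(-210) = -6*116 - 1*(-3) = -696 + 3 = -693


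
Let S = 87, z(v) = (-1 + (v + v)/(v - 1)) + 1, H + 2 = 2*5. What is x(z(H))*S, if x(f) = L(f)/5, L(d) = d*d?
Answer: 22272/245 ≈ 90.906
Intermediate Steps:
H = 8 (H = -2 + 2*5 = -2 + 10 = 8)
L(d) = d**2
z(v) = 2*v/(-1 + v) (z(v) = (-1 + (2*v)/(-1 + v)) + 1 = (-1 + 2*v/(-1 + v)) + 1 = 2*v/(-1 + v))
x(f) = f**2/5
x(z(H))*S = ((2*8/(-1 + 8))**2/5)*87 = ((2*8/7)**2/5)*87 = ((2*8*(1/7))**2/5)*87 = ((16/7)**2/5)*87 = ((1/5)*(256/49))*87 = (256/245)*87 = 22272/245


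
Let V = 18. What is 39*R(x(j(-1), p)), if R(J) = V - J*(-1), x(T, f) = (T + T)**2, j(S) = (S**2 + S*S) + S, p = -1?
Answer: 858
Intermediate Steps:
j(S) = S + 2*S**2 (j(S) = (S**2 + S**2) + S = 2*S**2 + S = S + 2*S**2)
x(T, f) = 4*T**2 (x(T, f) = (2*T)**2 = 4*T**2)
R(J) = 18 + J (R(J) = 18 - J*(-1) = 18 - (-1)*J = 18 + J)
39*R(x(j(-1), p)) = 39*(18 + 4*(-(1 + 2*(-1)))**2) = 39*(18 + 4*(-(1 - 2))**2) = 39*(18 + 4*(-1*(-1))**2) = 39*(18 + 4*1**2) = 39*(18 + 4*1) = 39*(18 + 4) = 39*22 = 858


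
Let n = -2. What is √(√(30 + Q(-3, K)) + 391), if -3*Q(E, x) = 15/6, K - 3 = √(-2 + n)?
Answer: √(14076 + 30*√42)/6 ≈ 19.910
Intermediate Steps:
K = 3 + 2*I (K = 3 + √(-2 - 2) = 3 + √(-4) = 3 + 2*I ≈ 3.0 + 2.0*I)
Q(E, x) = -⅚ (Q(E, x) = -5/6 = -⅓*5/2 = -⅚)
√(√(30 + Q(-3, K)) + 391) = √(√(30 - ⅚) + 391) = √(√(175/6) + 391) = √(5*√42/6 + 391) = √(391 + 5*√42/6)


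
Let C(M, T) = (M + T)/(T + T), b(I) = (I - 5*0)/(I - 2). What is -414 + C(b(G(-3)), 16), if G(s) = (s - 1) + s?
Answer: -119081/288 ≈ -413.48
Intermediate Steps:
G(s) = -1 + 2*s (G(s) = (-1 + s) + s = -1 + 2*s)
b(I) = I/(-2 + I) (b(I) = (I + 0)/(-2 + I) = I/(-2 + I))
C(M, T) = (M + T)/(2*T) (C(M, T) = (M + T)/((2*T)) = (M + T)*(1/(2*T)) = (M + T)/(2*T))
-414 + C(b(G(-3)), 16) = -414 + (½)*((-1 + 2*(-3))/(-2 + (-1 + 2*(-3))) + 16)/16 = -414 + (½)*(1/16)*((-1 - 6)/(-2 + (-1 - 6)) + 16) = -414 + (½)*(1/16)*(-7/(-2 - 7) + 16) = -414 + (½)*(1/16)*(-7/(-9) + 16) = -414 + (½)*(1/16)*(-7*(-⅑) + 16) = -414 + (½)*(1/16)*(7/9 + 16) = -414 + (½)*(1/16)*(151/9) = -414 + 151/288 = -119081/288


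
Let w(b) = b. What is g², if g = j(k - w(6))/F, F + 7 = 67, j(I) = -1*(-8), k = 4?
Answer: 4/225 ≈ 0.017778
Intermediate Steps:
j(I) = 8
F = 60 (F = -7 + 67 = 60)
g = 2/15 (g = 8/60 = 8*(1/60) = 2/15 ≈ 0.13333)
g² = (2/15)² = 4/225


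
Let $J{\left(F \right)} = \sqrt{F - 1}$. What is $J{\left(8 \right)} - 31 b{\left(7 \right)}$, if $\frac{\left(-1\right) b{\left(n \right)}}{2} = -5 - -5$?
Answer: $\sqrt{7} \approx 2.6458$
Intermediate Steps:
$J{\left(F \right)} = \sqrt{-1 + F}$
$b{\left(n \right)} = 0$ ($b{\left(n \right)} = - 2 \left(-5 - -5\right) = - 2 \left(-5 + 5\right) = \left(-2\right) 0 = 0$)
$J{\left(8 \right)} - 31 b{\left(7 \right)} = \sqrt{-1 + 8} - 0 = \sqrt{7} + 0 = \sqrt{7}$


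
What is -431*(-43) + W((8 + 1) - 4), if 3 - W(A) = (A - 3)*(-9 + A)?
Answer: 18544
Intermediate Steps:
W(A) = 3 - (-9 + A)*(-3 + A) (W(A) = 3 - (A - 3)*(-9 + A) = 3 - (-3 + A)*(-9 + A) = 3 - (-9 + A)*(-3 + A))
-431*(-43) + W((8 + 1) - 4) = -431*(-43) + (-24 - ((8 + 1) - 4)² + 12*((8 + 1) - 4)) = 18533 + (-24 - (9 - 4)² + 12*(9 - 4)) = 18533 + (-24 - 1*5² + 12*5) = 18533 + (-24 - 1*25 + 60) = 18533 + (-24 - 25 + 60) = 18533 + 11 = 18544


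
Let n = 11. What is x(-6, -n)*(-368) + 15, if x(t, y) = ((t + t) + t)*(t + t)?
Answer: -79473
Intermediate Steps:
x(t, y) = 6*t**2 (x(t, y) = (2*t + t)*(2*t) = (3*t)*(2*t) = 6*t**2)
x(-6, -n)*(-368) + 15 = (6*(-6)**2)*(-368) + 15 = (6*36)*(-368) + 15 = 216*(-368) + 15 = -79488 + 15 = -79473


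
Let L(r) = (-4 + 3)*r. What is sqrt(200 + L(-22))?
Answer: sqrt(222) ≈ 14.900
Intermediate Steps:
L(r) = -r
sqrt(200 + L(-22)) = sqrt(200 - 1*(-22)) = sqrt(200 + 22) = sqrt(222)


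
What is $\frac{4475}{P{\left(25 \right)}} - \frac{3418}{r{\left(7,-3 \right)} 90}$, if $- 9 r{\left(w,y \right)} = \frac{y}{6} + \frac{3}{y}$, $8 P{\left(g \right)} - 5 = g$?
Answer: $\frac{14482}{15} \approx 965.47$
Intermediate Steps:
$P{\left(g \right)} = \frac{5}{8} + \frac{g}{8}$
$r{\left(w,y \right)} = - \frac{1}{3 y} - \frac{y}{54}$ ($r{\left(w,y \right)} = - \frac{\frac{y}{6} + \frac{3}{y}}{9} = - \frac{\frac{3}{y} + \frac{y}{6}}{9} = - \frac{1}{3 y} - \frac{y}{54}$)
$\frac{4475}{P{\left(25 \right)}} - \frac{3418}{r{\left(7,-3 \right)} 90} = \frac{4475}{\frac{5}{8} + \frac{1}{8} \cdot 25} - \frac{3418}{\frac{-18 - \left(-3\right)^{2}}{54 \left(-3\right)} 90} = \frac{4475}{\frac{5}{8} + \frac{25}{8}} - \frac{3418}{\frac{1}{54} \left(- \frac{1}{3}\right) \left(-18 - 9\right) 90} = \frac{4475}{\frac{15}{4}} - \frac{3418}{\frac{1}{54} \left(- \frac{1}{3}\right) \left(-18 - 9\right) 90} = 4475 \cdot \frac{4}{15} - \frac{3418}{\frac{1}{54} \left(- \frac{1}{3}\right) \left(-27\right) 90} = \frac{3580}{3} - \frac{3418}{\frac{1}{6} \cdot 90} = \frac{3580}{3} - \frac{3418}{15} = \frac{14482}{15}$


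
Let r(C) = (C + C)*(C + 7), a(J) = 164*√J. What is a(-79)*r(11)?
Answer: 64944*I*√79 ≈ 5.7724e+5*I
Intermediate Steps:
r(C) = 2*C*(7 + C) (r(C) = (2*C)*(7 + C) = 2*C*(7 + C))
a(-79)*r(11) = (164*√(-79))*(2*11*(7 + 11)) = (164*(I*√79))*(2*11*18) = (164*I*√79)*396 = 64944*I*√79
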